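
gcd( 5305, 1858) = 1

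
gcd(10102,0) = 10102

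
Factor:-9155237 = -7^1*13^2*71^1*109^1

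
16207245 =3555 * 4559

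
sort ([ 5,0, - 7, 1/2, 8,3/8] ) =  [ - 7,0 , 3/8 , 1/2, 5,8]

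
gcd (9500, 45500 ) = 500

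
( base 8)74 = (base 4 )330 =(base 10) 60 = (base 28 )24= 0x3C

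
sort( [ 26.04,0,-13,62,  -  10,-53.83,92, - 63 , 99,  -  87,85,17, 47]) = [ - 87, - 63, -53.83, - 13, - 10,0,17,26.04 , 47,  62,85,92 , 99 ]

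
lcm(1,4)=4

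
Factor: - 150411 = - 3^1 * 181^1 *277^1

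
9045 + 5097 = 14142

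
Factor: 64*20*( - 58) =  - 2^9*5^1*29^1 = -74240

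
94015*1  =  94015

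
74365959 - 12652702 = 61713257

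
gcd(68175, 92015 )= 5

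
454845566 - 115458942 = 339386624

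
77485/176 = 440 + 45/176=440.26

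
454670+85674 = 540344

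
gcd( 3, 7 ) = 1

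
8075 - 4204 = 3871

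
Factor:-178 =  - 2^1*89^1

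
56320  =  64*880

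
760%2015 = 760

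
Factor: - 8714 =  - 2^1*4357^1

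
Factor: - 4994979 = -3^1*11^1* 23^1 * 6581^1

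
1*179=179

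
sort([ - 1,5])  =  [ - 1, 5 ]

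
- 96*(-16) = 1536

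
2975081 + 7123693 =10098774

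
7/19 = 7/19= 0.37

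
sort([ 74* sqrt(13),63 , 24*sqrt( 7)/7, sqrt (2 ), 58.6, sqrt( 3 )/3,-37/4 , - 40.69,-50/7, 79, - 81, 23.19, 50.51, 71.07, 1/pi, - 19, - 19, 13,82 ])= [ - 81, - 40.69,-19, - 19, - 37/4, - 50/7,1/pi,sqrt( 3 ) /3, sqrt( 2 ), 24*sqrt( 7 )/7, 13, 23.19,50.51,58.6  ,  63, 71.07 , 79, 82,74*sqrt( 13)]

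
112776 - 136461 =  - 23685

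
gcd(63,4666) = 1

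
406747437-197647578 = 209099859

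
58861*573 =33727353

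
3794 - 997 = 2797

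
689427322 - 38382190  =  651045132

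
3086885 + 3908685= 6995570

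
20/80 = 1/4 = 0.25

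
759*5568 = 4226112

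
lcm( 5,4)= 20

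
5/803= 5/803= 0.01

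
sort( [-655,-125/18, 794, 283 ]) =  [ - 655,  -  125/18,283, 794]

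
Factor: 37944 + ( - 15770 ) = 22174 = 2^1*11087^1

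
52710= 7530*7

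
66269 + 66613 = 132882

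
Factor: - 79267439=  -79267439^1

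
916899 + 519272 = 1436171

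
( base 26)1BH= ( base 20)28j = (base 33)TM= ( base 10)979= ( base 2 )1111010011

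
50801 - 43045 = 7756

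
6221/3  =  6221/3 = 2073.67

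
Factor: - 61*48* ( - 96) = 2^9*3^2*61^1 = 281088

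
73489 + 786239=859728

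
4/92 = 1/23 = 0.04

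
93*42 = 3906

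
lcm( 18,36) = 36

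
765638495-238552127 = 527086368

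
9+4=13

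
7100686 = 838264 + 6262422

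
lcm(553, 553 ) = 553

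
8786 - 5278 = 3508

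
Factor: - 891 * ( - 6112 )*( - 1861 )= -2^5*3^4*11^1*191^1*1861^1 = - 10134618912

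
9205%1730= 555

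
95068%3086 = 2488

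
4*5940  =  23760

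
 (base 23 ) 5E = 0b10000001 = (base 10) 129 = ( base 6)333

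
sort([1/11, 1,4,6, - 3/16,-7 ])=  [-7 ,-3/16,1/11,1, 4,6 ] 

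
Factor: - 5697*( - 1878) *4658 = 49835783628 = 2^2*3^4*17^1*137^1*211^1 * 313^1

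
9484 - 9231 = 253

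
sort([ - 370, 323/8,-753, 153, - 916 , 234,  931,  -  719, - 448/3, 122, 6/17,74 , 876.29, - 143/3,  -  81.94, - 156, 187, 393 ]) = [ - 916, - 753, - 719,-370 , - 156,-448/3, - 81.94, - 143/3, 6/17, 323/8, 74,122, 153, 187, 234,393, 876.29, 931 ]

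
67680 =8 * 8460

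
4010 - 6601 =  - 2591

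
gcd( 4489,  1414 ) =1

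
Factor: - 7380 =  - 2^2*3^2*5^1*41^1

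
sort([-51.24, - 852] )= [ - 852, - 51.24]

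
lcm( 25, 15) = 75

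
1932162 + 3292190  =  5224352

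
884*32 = 28288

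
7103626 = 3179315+3924311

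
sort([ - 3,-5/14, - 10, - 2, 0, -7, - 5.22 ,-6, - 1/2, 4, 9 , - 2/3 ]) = [ - 10, - 7, - 6, - 5.22, -3, - 2, - 2/3, - 1/2, - 5/14, 0, 4, 9 ]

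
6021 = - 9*( - 669 )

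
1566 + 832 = 2398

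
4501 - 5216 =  - 715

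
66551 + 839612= 906163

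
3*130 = 390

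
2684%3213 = 2684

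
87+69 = 156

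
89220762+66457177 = 155677939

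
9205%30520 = 9205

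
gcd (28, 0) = 28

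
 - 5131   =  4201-9332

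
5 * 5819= 29095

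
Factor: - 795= - 3^1*5^1*53^1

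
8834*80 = 706720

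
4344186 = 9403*462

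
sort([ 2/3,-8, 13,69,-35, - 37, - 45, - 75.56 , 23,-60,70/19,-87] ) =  [ - 87 ,-75.56 , - 60, - 45, - 37, - 35, -8,2/3,70/19, 13,23 , 69 ]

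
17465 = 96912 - 79447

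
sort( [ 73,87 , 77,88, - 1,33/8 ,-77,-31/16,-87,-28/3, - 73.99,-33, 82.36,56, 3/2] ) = [-87, - 77,  -  73.99, - 33,  -  28/3,-31/16, - 1,3/2,  33/8, 56,73, 77,82.36,87, 88]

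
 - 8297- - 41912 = 33615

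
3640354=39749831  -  36109477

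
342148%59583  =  44233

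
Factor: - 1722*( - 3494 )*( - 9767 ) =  - 2^2*3^1 * 7^1*41^1*1747^1 *9767^1 = - 58764796356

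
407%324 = 83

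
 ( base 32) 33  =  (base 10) 99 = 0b1100011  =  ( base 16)63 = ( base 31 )36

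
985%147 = 103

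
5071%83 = 8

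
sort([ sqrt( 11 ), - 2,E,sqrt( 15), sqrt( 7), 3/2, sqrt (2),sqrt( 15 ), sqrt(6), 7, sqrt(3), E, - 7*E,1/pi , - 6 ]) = [ - 7*E ,  -  6, - 2, 1/pi, sqrt (2 ), 3/2, sqrt ( 3),sqrt ( 6 ), sqrt (7), E, E, sqrt( 11), sqrt( 15 ), sqrt(15), 7] 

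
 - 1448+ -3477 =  - 4925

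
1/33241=1/33241  =  0.00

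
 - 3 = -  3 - 0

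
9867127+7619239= 17486366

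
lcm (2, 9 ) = 18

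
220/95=44/19 = 2.32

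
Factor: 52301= 52301^1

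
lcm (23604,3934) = 23604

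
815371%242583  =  87622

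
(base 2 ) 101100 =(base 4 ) 230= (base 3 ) 1122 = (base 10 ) 44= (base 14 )32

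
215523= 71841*3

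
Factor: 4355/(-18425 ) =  - 13/55 =- 5^( - 1 )* 11^( - 1 )*13^1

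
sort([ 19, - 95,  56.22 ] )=[ - 95, 19, 56.22] 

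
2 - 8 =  - 6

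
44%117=44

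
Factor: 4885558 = 2^1*  2442779^1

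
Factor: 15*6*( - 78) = - 7020 = -2^2*3^3*5^1 *13^1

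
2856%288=264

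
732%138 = 42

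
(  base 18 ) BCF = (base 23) 740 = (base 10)3795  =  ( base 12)2243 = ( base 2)111011010011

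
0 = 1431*0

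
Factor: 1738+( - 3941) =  - 2203 = -  2203^1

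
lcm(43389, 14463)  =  43389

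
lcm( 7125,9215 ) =691125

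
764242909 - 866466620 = -102223711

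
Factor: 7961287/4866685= 5^( - 1)* 17^1 *23^( - 1 )*101^(-1 ) * 173^1 * 419^( - 1)* 2707^1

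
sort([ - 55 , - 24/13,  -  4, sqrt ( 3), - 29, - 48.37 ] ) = [ - 55, - 48.37, - 29, - 4,-24/13,sqrt( 3)]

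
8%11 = 8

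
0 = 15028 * 0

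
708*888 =628704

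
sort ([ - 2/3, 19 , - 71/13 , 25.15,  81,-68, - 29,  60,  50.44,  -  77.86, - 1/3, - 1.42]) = [ - 77.86,  -  68, - 29 ,-71/13, - 1.42, - 2/3, - 1/3,19,25.15 , 50.44 , 60,81 ]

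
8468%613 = 499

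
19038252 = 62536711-43498459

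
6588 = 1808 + 4780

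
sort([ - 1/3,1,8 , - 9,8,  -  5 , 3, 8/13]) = [ - 9 ,-5, - 1/3 , 8/13, 1 , 3,8, 8]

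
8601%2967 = 2667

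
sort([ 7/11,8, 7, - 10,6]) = [ - 10 , 7/11 , 6, 7, 8]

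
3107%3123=3107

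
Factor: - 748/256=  - 2^( - 6)*11^1*17^1 = - 187/64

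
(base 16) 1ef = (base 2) 111101111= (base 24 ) kf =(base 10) 495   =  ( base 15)230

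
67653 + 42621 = 110274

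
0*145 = 0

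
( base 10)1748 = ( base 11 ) 134a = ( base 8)3324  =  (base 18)572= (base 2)11011010100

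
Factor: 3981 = 3^1 * 1327^1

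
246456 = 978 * 252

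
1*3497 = 3497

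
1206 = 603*2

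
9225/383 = 9225/383=24.09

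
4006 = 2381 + 1625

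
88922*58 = 5157476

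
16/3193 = 16/3193 =0.01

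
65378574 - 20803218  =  44575356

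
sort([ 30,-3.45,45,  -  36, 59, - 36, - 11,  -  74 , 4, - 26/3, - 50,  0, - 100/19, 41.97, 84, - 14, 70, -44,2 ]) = [ - 74, - 50, - 44, - 36, - 36, - 14, - 11, - 26/3, - 100/19, - 3.45,  0,2, 4, 30,41.97, 45, 59, 70,84] 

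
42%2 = 0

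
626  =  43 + 583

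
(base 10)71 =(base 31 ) 29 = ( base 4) 1013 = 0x47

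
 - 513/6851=-513/6851  =  -0.07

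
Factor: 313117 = 7^1*41^1*1091^1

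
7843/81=7843/81 =96.83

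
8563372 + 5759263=14322635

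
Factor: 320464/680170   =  160232/340085 = 2^3*5^( - 1)* 17^( - 1)*4001^( - 1 ) * 20029^1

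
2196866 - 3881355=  - 1684489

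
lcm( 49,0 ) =0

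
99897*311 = 31067967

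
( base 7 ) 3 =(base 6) 3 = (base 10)3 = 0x3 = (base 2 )11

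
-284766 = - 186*1531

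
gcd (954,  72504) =954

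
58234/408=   29117/204 = 142.73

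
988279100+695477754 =1683756854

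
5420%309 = 167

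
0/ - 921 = 0/1 = - 0.00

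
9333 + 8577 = 17910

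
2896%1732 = 1164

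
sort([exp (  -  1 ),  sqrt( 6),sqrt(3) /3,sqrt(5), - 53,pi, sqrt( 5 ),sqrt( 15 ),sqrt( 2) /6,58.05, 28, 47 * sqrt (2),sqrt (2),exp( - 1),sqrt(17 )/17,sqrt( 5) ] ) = [ - 53,sqrt( 2) /6,sqrt(17 )/17,  exp( - 1),  exp( - 1),sqrt(3)/3 , sqrt (2), sqrt( 5 ), sqrt( 5 ),sqrt( 5), sqrt( 6),pi,sqrt( 15), 28, 58.05,47 * sqrt (2)] 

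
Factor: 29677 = 59^1*503^1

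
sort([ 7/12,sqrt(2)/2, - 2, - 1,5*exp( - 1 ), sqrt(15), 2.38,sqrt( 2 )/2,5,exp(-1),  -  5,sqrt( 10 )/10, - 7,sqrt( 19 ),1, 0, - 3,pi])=[ - 7  , - 5, - 3, -2, - 1,  0,  sqrt( 10 )/10, exp( - 1), 7/12,  sqrt( 2) /2,sqrt ( 2)/2,1,5*exp( - 1 ),2.38 , pi,sqrt( 15)  ,  sqrt(19),5 ]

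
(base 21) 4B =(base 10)95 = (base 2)1011111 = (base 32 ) 2V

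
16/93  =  16/93 = 0.17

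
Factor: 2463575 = 5^2*98543^1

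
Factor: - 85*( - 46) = 3910= 2^1*5^1*17^1*23^1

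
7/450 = 7/450 = 0.02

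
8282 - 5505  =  2777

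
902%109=30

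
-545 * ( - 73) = 39785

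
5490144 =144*38126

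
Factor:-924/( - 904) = 2^( - 1) *3^1*7^1*11^1*113^( - 1) = 231/226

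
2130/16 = 1065/8 = 133.12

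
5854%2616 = 622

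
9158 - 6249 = 2909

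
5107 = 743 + 4364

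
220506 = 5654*39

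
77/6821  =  77/6821=0.01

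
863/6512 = 863/6512 = 0.13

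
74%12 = 2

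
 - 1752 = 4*( - 438 ) 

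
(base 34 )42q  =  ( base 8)11156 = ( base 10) 4718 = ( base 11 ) 35AA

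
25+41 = 66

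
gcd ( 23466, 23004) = 6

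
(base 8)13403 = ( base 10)5891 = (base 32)5o3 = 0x1703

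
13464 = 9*1496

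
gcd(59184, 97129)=1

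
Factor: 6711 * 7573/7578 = 2^( - 1 )*3^ (- 1)*421^ (-1)*  2237^1*7573^1 = 16940801/2526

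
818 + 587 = 1405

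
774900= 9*86100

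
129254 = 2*64627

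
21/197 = 21/197=   0.11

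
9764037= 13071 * 747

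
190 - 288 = - 98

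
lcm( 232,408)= 11832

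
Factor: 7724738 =2^1*7^1*551767^1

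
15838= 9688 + 6150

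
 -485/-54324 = 485/54324 = 0.01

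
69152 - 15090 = 54062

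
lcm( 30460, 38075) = 152300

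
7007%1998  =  1013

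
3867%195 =162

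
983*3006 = 2954898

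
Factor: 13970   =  2^1*5^1*11^1*127^1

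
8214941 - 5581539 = 2633402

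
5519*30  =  165570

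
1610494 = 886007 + 724487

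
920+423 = 1343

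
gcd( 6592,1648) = 1648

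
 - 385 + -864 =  - 1249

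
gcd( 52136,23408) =1064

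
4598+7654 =12252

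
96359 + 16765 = 113124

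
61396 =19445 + 41951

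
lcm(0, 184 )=0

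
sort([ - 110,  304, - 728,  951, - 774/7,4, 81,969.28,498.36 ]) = [ - 728, - 774/7, - 110 , 4, 81,304, 498.36,951,969.28 ]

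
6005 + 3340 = 9345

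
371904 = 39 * 9536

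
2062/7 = 2062/7 = 294.57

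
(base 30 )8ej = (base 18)15a7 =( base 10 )7639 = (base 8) 16727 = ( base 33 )70G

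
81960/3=27320 =27320.00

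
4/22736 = 1/5684 = 0.00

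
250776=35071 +215705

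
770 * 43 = 33110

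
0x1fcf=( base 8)17717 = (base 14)2D79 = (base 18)1727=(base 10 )8143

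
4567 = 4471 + 96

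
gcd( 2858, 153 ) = 1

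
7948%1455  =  673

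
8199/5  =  1639 +4/5  =  1639.80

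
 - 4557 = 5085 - 9642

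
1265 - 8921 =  - 7656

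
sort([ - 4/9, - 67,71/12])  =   [ - 67,  -  4/9, 71/12 ]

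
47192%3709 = 2684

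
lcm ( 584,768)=56064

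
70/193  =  70/193  =  0.36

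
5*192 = 960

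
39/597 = 13/199  =  0.07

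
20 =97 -77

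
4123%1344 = 91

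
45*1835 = 82575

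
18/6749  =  18/6749 = 0.00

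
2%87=2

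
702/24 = 29 + 1/4  =  29.25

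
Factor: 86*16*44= 60544 = 2^7*11^1*43^1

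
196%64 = 4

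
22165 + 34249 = 56414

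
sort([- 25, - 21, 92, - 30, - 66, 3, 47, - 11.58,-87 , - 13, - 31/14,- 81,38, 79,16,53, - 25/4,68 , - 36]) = [ - 87,-81, - 66,-36, - 30, - 25,  -  21, - 13 , - 11.58, -25/4,-31/14,3,  16,  38,47,53, 68, 79,  92]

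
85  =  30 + 55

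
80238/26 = 3086 + 1/13  =  3086.08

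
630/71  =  630/71 = 8.87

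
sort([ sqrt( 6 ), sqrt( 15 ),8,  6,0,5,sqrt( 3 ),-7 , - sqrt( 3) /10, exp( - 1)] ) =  [ - 7,-sqrt ( 3 ) /10,  0, exp( - 1), sqrt(3), sqrt( 6), sqrt( 15), 5, 6,8 ]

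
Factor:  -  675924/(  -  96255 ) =316/45 = 2^2*3^( - 2 )* 5^( - 1 )*79^1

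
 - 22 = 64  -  86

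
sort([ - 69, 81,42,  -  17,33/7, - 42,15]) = [  -  69,-42, - 17,33/7, 15, 42, 81]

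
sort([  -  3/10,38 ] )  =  [ - 3/10, 38]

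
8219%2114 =1877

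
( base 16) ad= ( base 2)10101101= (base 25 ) 6N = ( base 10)173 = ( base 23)7c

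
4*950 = 3800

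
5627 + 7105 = 12732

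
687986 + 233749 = 921735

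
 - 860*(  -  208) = 178880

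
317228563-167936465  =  149292098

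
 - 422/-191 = 422/191 = 2.21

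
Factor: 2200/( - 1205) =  - 2^3*5^1*11^1 * 241^(  -  1) = - 440/241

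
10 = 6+4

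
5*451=2255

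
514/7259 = 514/7259=0.07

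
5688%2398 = 892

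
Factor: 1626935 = 5^1*107^1*3041^1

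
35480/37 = 958  +  34/37 = 958.92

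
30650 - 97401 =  - 66751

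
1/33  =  1/33 =0.03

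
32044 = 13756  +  18288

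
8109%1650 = 1509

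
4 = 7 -3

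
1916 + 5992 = 7908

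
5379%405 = 114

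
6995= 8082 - 1087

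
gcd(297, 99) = 99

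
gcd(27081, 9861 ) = 3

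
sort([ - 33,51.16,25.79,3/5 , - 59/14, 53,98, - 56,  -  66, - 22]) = [ - 66, - 56, - 33, - 22, - 59/14,3/5,25.79, 51.16, 53,98]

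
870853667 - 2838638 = 868015029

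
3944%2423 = 1521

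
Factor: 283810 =2^1*5^1*101^1*281^1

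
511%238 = 35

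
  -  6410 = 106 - 6516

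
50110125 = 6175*8115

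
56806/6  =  28403/3 = 9467.67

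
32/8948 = 8/2237=0.00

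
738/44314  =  369/22157 = 0.02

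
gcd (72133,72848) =1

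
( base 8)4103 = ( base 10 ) 2115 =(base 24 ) 3g3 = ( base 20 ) 55f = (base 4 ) 201003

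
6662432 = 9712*686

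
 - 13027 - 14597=-27624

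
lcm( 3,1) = 3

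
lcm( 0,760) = 0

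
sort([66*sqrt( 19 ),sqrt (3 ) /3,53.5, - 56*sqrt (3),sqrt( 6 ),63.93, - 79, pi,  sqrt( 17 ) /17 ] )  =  [ - 56*sqrt(3 ),-79, sqrt( 17)/17, sqrt(3)/3, sqrt(6), pi,53.5,  63.93,  66*sqrt( 19)]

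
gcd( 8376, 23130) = 6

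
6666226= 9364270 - 2698044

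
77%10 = 7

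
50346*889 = 44757594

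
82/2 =41 = 41.00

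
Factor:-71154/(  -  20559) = 2^1 * 3^1*7^( - 1)*11^( - 1 )*59^1*67^1*89^ (- 1) = 23718/6853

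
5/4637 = 5/4637= 0.00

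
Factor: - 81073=  -  17^1 *19^1*251^1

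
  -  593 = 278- 871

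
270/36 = 15/2 = 7.50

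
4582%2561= 2021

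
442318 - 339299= 103019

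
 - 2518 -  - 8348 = 5830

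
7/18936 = 7/18936 = 0.00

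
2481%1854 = 627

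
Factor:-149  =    -  149^1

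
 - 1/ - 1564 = 1/1564 = 0.00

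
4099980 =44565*92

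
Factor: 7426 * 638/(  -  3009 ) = - 2^2*3^( - 1)*11^1*17^( - 1 )*29^1* 47^1*59^( - 1) * 79^1 = - 4737788/3009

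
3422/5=684  +  2/5 = 684.40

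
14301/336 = 42  +  9/16 = 42.56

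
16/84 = 4/21 = 0.19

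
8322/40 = 4161/20 = 208.05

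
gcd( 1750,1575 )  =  175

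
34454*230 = 7924420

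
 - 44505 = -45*989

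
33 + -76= - 43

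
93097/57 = 93097/57 = 1633.28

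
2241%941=359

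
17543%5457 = 1172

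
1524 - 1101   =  423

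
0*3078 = 0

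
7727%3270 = 1187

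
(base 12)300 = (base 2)110110000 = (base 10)432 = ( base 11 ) 363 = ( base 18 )160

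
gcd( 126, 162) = 18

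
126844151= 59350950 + 67493201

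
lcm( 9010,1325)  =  45050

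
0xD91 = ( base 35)2T8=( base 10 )3473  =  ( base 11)2678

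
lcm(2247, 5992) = 17976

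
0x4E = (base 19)42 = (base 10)78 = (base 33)2C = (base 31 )2G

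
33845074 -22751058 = 11094016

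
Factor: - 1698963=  - 3^1*7^1*17^1*4759^1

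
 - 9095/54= -9095/54 = - 168.43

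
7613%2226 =935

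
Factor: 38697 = 3^1*12899^1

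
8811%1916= 1147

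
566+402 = 968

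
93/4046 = 93/4046 = 0.02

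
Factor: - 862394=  - 2^1* 13^1*41^1 *809^1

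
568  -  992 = -424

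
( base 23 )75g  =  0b111011111010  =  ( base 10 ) 3834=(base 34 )3AQ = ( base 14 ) 157C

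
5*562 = 2810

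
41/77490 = 1/1890 = 0.00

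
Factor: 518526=2^1*3^2 * 28807^1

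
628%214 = 200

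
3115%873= 496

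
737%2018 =737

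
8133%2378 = 999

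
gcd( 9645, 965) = 5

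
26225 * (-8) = -209800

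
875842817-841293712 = 34549105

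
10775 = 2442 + 8333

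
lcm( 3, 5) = 15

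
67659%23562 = 20535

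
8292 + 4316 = 12608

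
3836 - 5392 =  - 1556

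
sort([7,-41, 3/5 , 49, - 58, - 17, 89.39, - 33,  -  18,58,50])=[-58,- 41, - 33, - 18, -17, 3/5, 7,49 , 50,58,89.39]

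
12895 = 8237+4658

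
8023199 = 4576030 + 3447169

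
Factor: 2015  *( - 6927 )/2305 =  -3^1*13^1*31^1*461^( - 1)*2309^1 =- 2791581/461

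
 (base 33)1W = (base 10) 65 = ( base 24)2h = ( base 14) 49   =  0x41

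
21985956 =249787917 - 227801961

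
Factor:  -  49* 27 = -1323= -3^3 * 7^2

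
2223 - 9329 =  - 7106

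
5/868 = 5/868  =  0.01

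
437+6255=6692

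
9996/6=1666 = 1666.00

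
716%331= 54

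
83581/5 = 16716 + 1/5 =16716.20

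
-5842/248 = - 2921/124 = -23.56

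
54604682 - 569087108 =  - 514482426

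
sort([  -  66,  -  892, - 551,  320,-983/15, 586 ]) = [ - 892, - 551,-66, - 983/15, 320,586] 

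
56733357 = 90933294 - 34199937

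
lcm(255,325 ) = 16575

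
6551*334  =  2188034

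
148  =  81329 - 81181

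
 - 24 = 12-36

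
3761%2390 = 1371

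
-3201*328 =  - 1049928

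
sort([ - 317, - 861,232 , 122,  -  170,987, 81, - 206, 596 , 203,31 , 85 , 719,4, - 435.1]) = [  -  861, - 435.1,-317,-206, - 170 , 4,  31,  81,85,122,  203,232,596,  719,987 ] 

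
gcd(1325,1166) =53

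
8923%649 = 486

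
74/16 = 37/8 =4.62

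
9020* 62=559240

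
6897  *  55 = 379335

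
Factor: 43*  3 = 3^1 *43^1=129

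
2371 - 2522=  - 151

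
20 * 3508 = 70160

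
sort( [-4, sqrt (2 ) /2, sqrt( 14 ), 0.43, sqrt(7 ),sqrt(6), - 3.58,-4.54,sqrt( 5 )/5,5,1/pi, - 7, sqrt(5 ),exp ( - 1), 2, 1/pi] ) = [ - 7,-4.54,-4, - 3.58,1/pi, 1/pi, exp( - 1 ), 0.43,sqrt(5 )/5 , sqrt( 2 ) /2, 2, sqrt( 5 ), sqrt(6), sqrt( 7), sqrt( 14),  5]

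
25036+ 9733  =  34769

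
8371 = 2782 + 5589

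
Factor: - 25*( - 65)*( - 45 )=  - 3^2*5^4*13^1 = - 73125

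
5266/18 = 292  +  5/9 = 292.56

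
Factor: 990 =2^1* 3^2*5^1*11^1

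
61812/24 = 2575+ 1/2 = 2575.50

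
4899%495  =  444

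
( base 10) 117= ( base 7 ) 225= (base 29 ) 41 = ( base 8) 165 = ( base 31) 3o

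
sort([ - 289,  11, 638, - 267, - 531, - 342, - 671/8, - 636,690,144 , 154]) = [ - 636,  -  531,-342, - 289, -267,  -  671/8,11,  144, 154,  638,  690] 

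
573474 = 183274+390200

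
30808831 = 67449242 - 36640411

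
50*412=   20600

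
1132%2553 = 1132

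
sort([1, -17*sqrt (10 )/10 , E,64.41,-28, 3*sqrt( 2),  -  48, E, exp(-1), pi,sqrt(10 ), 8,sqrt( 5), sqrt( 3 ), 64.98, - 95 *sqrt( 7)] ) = [ - 95*sqrt( 7 ), - 48, - 28,-17 * sqrt( 10 ) /10 , exp( - 1 ), 1, sqrt( 3 ), sqrt (5), E, E,pi,sqrt( 10 ),  3*sqrt( 2), 8,64.41, 64.98 ] 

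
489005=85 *5753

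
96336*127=12234672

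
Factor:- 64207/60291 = - 5837/5481 = -3^( -3 )*7^(  -  1 )*13^1*29^( - 1 )*449^1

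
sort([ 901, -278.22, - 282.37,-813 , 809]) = [ - 813, - 282.37 , - 278.22,809 , 901]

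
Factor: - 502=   -  2^1 * 251^1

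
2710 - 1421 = 1289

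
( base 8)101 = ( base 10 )65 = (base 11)5a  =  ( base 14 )49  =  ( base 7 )122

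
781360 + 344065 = 1125425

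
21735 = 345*63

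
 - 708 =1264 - 1972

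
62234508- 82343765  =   - 20109257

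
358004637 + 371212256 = 729216893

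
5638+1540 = 7178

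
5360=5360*1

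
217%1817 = 217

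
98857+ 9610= 108467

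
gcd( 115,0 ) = 115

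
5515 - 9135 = -3620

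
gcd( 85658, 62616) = 2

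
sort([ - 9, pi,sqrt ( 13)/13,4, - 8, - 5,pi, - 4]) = [  -  9, - 8, - 5, - 4,sqrt( 13 ) /13,pi,pi,4] 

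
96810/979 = 96810/979 = 98.89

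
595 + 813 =1408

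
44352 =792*56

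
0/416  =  0= 0.00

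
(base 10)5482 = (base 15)1957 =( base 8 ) 12552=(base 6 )41214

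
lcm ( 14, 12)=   84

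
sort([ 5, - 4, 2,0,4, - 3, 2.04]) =[-4, - 3,0,2, 2.04,4, 5] 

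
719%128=79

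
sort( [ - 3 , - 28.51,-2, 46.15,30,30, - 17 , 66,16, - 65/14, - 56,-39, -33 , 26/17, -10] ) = [ -56, - 39,  -  33, - 28.51, - 17,- 10, - 65/14,  -  3, - 2,  26/17 , 16,30,  30,  46.15,  66]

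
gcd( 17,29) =1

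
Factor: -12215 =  - 5^1*7^1*349^1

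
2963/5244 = 2963/5244 = 0.57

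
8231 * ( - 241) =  - 1983671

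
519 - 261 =258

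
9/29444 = 9/29444 = 0.00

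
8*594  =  4752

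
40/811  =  40/811 =0.05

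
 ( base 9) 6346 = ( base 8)11063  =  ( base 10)4659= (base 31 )4Q9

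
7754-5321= 2433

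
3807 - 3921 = - 114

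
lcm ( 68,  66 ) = 2244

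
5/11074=5/11074  =  0.00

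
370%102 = 64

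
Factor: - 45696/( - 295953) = 128/829 = 2^7*829^( -1 )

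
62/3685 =62/3685 = 0.02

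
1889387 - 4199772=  - 2310385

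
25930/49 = 529  +  9/49 = 529.18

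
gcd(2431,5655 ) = 13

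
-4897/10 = -4897/10=- 489.70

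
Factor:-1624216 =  - 2^3*11^1*18457^1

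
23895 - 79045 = - 55150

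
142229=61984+80245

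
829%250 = 79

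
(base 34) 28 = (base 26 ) 2o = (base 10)76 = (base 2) 1001100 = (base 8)114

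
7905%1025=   730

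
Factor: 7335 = 3^2*5^1*  163^1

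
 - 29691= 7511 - 37202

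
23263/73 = 318+49/73 = 318.67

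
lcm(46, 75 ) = 3450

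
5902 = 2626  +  3276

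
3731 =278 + 3453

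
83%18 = 11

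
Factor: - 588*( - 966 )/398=284004/199 = 2^2*3^2* 7^3*23^1*199^ ( - 1)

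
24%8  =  0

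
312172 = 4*78043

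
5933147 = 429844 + 5503303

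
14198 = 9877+4321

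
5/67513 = 5/67513 = 0.00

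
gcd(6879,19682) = 1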